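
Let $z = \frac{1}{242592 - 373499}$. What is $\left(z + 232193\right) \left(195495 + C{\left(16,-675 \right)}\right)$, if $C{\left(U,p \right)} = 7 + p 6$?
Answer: $\frac{5819315460000600}{130907} \approx 4.4454 \cdot 10^{10}$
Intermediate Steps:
$C{\left(U,p \right)} = 7 + 6 p$
$z = - \frac{1}{130907}$ ($z = \frac{1}{-130907} = - \frac{1}{130907} \approx -7.639 \cdot 10^{-6}$)
$\left(z + 232193\right) \left(195495 + C{\left(16,-675 \right)}\right) = \left(- \frac{1}{130907} + 232193\right) \left(195495 + \left(7 + 6 \left(-675\right)\right)\right) = \frac{30395689050 \left(195495 + \left(7 - 4050\right)\right)}{130907} = \frac{30395689050 \left(195495 - 4043\right)}{130907} = \frac{30395689050}{130907} \cdot 191452 = \frac{5819315460000600}{130907}$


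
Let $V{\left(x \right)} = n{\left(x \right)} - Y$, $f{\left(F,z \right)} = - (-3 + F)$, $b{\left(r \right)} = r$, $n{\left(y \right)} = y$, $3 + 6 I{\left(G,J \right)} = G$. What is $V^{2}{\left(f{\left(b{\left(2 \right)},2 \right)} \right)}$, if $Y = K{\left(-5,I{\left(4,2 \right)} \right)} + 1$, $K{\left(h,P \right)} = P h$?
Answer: $\frac{25}{36} \approx 0.69444$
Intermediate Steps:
$I{\left(G,J \right)} = - \frac{1}{2} + \frac{G}{6}$
$Y = \frac{1}{6}$ ($Y = \left(- \frac{1}{2} + \frac{1}{6} \cdot 4\right) \left(-5\right) + 1 = \left(- \frac{1}{2} + \frac{2}{3}\right) \left(-5\right) + 1 = \frac{1}{6} \left(-5\right) + 1 = - \frac{5}{6} + 1 = \frac{1}{6} \approx 0.16667$)
$f{\left(F,z \right)} = 3 - F$
$V{\left(x \right)} = - \frac{1}{6} + x$ ($V{\left(x \right)} = x - \frac{1}{6} = - \frac{1}{6} + x$)
$V^{2}{\left(f{\left(b{\left(2 \right)},2 \right)} \right)} = \left(- \frac{1}{6} + \left(3 - 2\right)\right)^{2} = \left(- \frac{1}{6} + 1\right)^{2} = \left(\frac{5}{6}\right)^{2} = \frac{25}{36}$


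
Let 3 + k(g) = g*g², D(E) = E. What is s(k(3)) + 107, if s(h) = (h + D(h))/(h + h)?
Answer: 108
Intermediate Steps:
k(g) = -3 + g³ (k(g) = -3 + g*g² = -3 + g³)
s(h) = 1 (s(h) = (h + h)/(h + h) = (2*h)/((2*h)) = (2*h)*(1/(2*h)) = 1)
s(k(3)) + 107 = 1 + 107 = 108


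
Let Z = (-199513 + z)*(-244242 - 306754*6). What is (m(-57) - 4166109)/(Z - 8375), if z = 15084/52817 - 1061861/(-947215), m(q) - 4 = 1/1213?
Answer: -252821095473798569420/25241115341509200046128719 ≈ -1.0016e-5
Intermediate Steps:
m(q) = 4853/1213 (m(q) = 4 + 1/1213 = 4853/1213)
z = 70372103497/50029054655 (z = 15084*(1/52817) - 1061861*(-1/947215) = 15084/52817 + 1061861/947215 = 70372103497/50029054655 ≈ 1.4066)
Z = 20808834171268023622788/50029054655 (Z = (-199513 + 70372103497/50029054655)*(-244242 - 306754*6) = -9981376409279518*(-244242 - 1840524)/50029054655 = -9981376409279518/50029054655*(-2084766) = 20808834171268023622788/50029054655 ≈ 4.1593e+11)
(m(-57) - 4166109)/(Z - 8375) = (4853/1213 - 4166109)/(20808834171268023622788/50029054655 - 8375) = -5053485364/(1213*20808833752274690887163/50029054655) = -5053485364/1213*50029054655/20808833752274690887163 = -252821095473798569420/25241115341509200046128719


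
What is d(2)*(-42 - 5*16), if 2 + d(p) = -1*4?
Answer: 732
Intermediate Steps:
d(p) = -6 (d(p) = -2 - 1*4 = -2 - 4 = -6)
d(2)*(-42 - 5*16) = -6*(-42 - 5*16) = -6*(-42 - 80) = -6*(-122) = 732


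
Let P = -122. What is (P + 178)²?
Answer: 3136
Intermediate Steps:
(P + 178)² = (-122 + 178)² = 56² = 3136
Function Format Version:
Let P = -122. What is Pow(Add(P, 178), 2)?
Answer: 3136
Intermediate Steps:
Pow(Add(P, 178), 2) = Pow(Add(-122, 178), 2) = Pow(56, 2) = 3136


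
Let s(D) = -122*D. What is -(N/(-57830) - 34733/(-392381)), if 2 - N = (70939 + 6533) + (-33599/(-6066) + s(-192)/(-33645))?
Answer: -2204740469160624517/1543699792801613700 ≈ -1.4282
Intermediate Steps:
N = -5270628268757/68030190 (N = 2 - ((70939 + 6533) + (-33599/(-6066) - 122*(-192)/(-33645))) = 2 - (77472 + (-33599*(-1/6066) + 23424*(-1/33645))) = 2 - (77472 + (33599/6066 - 7808/11215)) = 2 - (77472 + 329449457/68030190) = 2 - 1*5270764329137/68030190 = 2 - 5270764329137/68030190 = -5270628268757/68030190 ≈ -77475.)
-(N/(-57830) - 34733/(-392381)) = -(-5270628268757/68030190/(-57830) - 34733/(-392381)) = -(-5270628268757/68030190*(-1/57830) - 34733*(-1/392381)) = -(5270628268757/3934185887700 + 34733/392381) = -1*2204740469160624517/1543699792801613700 = -2204740469160624517/1543699792801613700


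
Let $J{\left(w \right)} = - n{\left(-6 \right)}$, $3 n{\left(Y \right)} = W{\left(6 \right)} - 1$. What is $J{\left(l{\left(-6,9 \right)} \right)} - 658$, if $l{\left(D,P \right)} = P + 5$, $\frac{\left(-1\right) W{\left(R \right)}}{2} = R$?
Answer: $- \frac{1961}{3} \approx -653.67$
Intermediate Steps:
$W{\left(R \right)} = - 2 R$
$n{\left(Y \right)} = - \frac{13}{3}$ ($n{\left(Y \right)} = \frac{\left(-2\right) 6 - 1}{3} = \frac{-12 - 1}{3} = \frac{1}{3} \left(-13\right) = - \frac{13}{3}$)
$l{\left(D,P \right)} = 5 + P$
$J{\left(w \right)} = \frac{13}{3}$ ($J{\left(w \right)} = \left(-1\right) \left(- \frac{13}{3}\right) = \frac{13}{3}$)
$J{\left(l{\left(-6,9 \right)} \right)} - 658 = \frac{13}{3} - 658 = - \frac{1961}{3}$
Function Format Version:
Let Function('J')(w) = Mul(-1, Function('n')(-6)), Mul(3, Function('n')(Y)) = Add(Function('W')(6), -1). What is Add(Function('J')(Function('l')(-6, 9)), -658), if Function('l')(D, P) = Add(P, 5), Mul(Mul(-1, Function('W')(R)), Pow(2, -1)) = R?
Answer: Rational(-1961, 3) ≈ -653.67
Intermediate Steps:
Function('W')(R) = Mul(-2, R)
Function('n')(Y) = Rational(-13, 3) (Function('n')(Y) = Mul(Rational(1, 3), Add(Mul(-2, 6), -1)) = Mul(Rational(1, 3), Add(-12, -1)) = Mul(Rational(1, 3), -13) = Rational(-13, 3))
Function('l')(D, P) = Add(5, P)
Function('J')(w) = Rational(13, 3) (Function('J')(w) = Mul(-1, Rational(-13, 3)) = Rational(13, 3))
Add(Function('J')(Function('l')(-6, 9)), -658) = Add(Rational(13, 3), -658) = Rational(-1961, 3)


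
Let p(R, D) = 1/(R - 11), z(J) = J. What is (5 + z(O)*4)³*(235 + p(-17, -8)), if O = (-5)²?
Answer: 1088002125/4 ≈ 2.7200e+8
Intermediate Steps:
O = 25
p(R, D) = 1/(-11 + R)
(5 + z(O)*4)³*(235 + p(-17, -8)) = (5 + 25*4)³*(235 + 1/(-11 - 17)) = (5 + 100)³*(235 + 1/(-28)) = 105³*(235 - 1/28) = 1157625*(6579/28) = 1088002125/4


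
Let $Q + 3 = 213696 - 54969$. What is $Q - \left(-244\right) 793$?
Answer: $352216$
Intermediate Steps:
$Q = 158724$ ($Q = -3 + \left(213696 - 54969\right) = -3 + 158727 = 158724$)
$Q - \left(-244\right) 793 = 158724 - \left(-244\right) 793 = 158724 - -193492 = 158724 + 193492 = 352216$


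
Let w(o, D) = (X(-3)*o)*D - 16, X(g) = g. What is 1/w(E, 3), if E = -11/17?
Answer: -17/173 ≈ -0.098266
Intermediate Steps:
E = -11/17 (E = -11*1/17 = -11/17 ≈ -0.64706)
w(o, D) = -16 - 3*D*o (w(o, D) = (-3*o)*D - 16 = -3*D*o - 16 = -16 - 3*D*o)
1/w(E, 3) = 1/(-16 - 3*3*(-11/17)) = 1/(-16 + 99/17) = 1/(-173/17) = -17/173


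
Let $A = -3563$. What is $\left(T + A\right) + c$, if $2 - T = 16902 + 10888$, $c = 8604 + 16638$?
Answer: $-6109$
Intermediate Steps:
$c = 25242$
$T = -27788$ ($T = 2 - \left(16902 + 10888\right) = 2 - 27790 = -27788$)
$\left(T + A\right) + c = \left(-27788 - 3563\right) + 25242 = -31351 + 25242 = -6109$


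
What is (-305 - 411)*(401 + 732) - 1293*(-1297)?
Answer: 865793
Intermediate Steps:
(-305 - 411)*(401 + 732) - 1293*(-1297) = -716*1133 + 1677021 = -811228 + 1677021 = 865793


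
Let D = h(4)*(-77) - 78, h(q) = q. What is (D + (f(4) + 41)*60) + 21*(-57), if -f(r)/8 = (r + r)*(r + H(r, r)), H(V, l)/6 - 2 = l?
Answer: -152723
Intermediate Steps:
H(V, l) = 12 + 6*l
f(r) = -16*r*(12 + 7*r) (f(r) = -8*(r + r)*(r + (12 + 6*r)) = -8*2*r*(12 + 7*r) = -16*r*(12 + 7*r))
D = -386 (D = 4*(-77) - 78 = -308 - 78 = -386)
(D + (f(4) + 41)*60) + 21*(-57) = (-386 + (-16*4*(12 + 7*4) + 41)*60) + 21*(-57) = (-386 + (-16*4*(12 + 28) + 41)*60) - 1197 = (-386 + (-16*4*40 + 41)*60) - 1197 = (-386 + (-2560 + 41)*60) - 1197 = (-386 - 2519*60) - 1197 = (-386 - 151140) - 1197 = -151526 - 1197 = -152723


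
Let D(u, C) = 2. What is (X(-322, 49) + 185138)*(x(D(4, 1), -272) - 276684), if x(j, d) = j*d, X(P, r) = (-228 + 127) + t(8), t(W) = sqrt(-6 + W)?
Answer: -51297437436 - 277228*sqrt(2) ≈ -5.1298e+10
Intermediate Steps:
X(P, r) = -101 + sqrt(2) (X(P, r) = (-228 + 127) + sqrt(-6 + 8) = -101 + sqrt(2))
x(j, d) = d*j
(X(-322, 49) + 185138)*(x(D(4, 1), -272) - 276684) = ((-101 + sqrt(2)) + 185138)*(-272*2 - 276684) = (185037 + sqrt(2))*(-544 - 276684) = (185037 + sqrt(2))*(-277228) = -51297437436 - 277228*sqrt(2)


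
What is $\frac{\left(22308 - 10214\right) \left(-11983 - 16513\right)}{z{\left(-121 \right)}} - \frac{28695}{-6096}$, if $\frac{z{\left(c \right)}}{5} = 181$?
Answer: $- \frac{700280771643}{1838960} \approx -3.808 \cdot 10^{5}$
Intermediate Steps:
$z{\left(c \right)} = 905$ ($z{\left(c \right)} = 5 \cdot 181 = 905$)
$\frac{\left(22308 - 10214\right) \left(-11983 - 16513\right)}{z{\left(-121 \right)}} - \frac{28695}{-6096} = \frac{\left(22308 - 10214\right) \left(-11983 - 16513\right)}{905} - \frac{28695}{-6096} = 12094 \left(-28496\right) \frac{1}{905} - - \frac{9565}{2032} = \left(-344630624\right) \frac{1}{905} + \frac{9565}{2032} = - \frac{344630624}{905} + \frac{9565}{2032} = - \frac{700280771643}{1838960}$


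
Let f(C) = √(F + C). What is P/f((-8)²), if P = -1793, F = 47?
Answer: -1793*√111/111 ≈ -170.18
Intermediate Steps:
f(C) = √(47 + C)
P/f((-8)²) = -1793/√(47 + (-8)²) = -1793/√(47 + 64) = -1793*√111/111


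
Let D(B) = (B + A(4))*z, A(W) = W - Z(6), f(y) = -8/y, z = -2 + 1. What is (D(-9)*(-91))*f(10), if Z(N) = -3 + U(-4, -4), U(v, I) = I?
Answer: -728/5 ≈ -145.60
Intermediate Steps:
z = -1
Z(N) = -7 (Z(N) = -3 - 4 = -7)
A(W) = 7 + W (A(W) = W - 1*(-7) = W + 7 = 7 + W)
D(B) = -11 - B (D(B) = (B + (7 + 4))*(-1) = (B + 11)*(-1) = (11 + B)*(-1) = -11 - B)
(D(-9)*(-91))*f(10) = ((-11 - 1*(-9))*(-91))*(-8/10) = ((-11 + 9)*(-91))*(-8*⅒) = -2*(-91)*(-⅘) = 182*(-⅘) = -728/5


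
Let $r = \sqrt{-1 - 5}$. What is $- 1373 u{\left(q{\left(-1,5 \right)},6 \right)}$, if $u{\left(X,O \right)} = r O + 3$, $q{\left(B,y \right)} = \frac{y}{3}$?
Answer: $-4119 - 8238 i \sqrt{6} \approx -4119.0 - 20179.0 i$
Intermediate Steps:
$r = i \sqrt{6}$ ($r = \sqrt{-6} = i \sqrt{6} \approx 2.4495 i$)
$q{\left(B,y \right)} = \frac{y}{3}$ ($q{\left(B,y \right)} = y \frac{1}{3} = \frac{y}{3}$)
$u{\left(X,O \right)} = 3 + i O \sqrt{6}$ ($u{\left(X,O \right)} = i \sqrt{6} O + 3 = i O \sqrt{6} + 3 = 3 + i O \sqrt{6}$)
$- 1373 u{\left(q{\left(-1,5 \right)},6 \right)} = - 1373 \left(3 + i 6 \sqrt{6}\right) = - 1373 \left(3 + 6 i \sqrt{6}\right) = -4119 - 8238 i \sqrt{6}$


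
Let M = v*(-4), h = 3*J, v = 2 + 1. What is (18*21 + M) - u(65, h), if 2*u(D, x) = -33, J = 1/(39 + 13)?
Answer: 765/2 ≈ 382.50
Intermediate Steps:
v = 3
J = 1/52 ≈ 0.019231
h = 3/52 (h = 3*(1/52) = 3/52 ≈ 0.057692)
u(D, x) = -33/2 (u(D, x) = (½)*(-33) = -33/2)
M = -12 (M = 3*(-4) = -12)
(18*21 + M) - u(65, h) = (18*21 - 12) - 1*(-33/2) = (378 - 12) + 33/2 = 366 + 33/2 = 765/2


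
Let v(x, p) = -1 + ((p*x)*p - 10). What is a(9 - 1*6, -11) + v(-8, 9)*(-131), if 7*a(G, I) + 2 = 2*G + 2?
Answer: 604309/7 ≈ 86330.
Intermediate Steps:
v(x, p) = -11 + x*p² (v(x, p) = -1 + (x*p² - 10) = -1 + (-10 + x*p²) = -11 + x*p²)
a(G, I) = 2*G/7 (a(G, I) = -2/7 + (2*G + 2)/7 = -2/7 + (2 + 2*G)/7 = -2/7 + (2/7 + 2*G/7) = 2*G/7)
a(9 - 1*6, -11) + v(-8, 9)*(-131) = 2*(9 - 1*6)/7 + (-11 - 8*9²)*(-131) = 2*(9 - 6)/7 + (-11 - 8*81)*(-131) = (2/7)*3 + (-11 - 648)*(-131) = 6/7 - 659*(-131) = 6/7 + 86329 = 604309/7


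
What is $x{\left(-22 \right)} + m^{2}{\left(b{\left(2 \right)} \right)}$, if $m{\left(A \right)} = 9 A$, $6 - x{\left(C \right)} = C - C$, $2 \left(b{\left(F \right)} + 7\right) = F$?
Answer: $2922$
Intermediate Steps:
$b{\left(F \right)} = -7 + \frac{F}{2}$
$x{\left(C \right)} = 6$ ($x{\left(C \right)} = 6 - \left(C - C\right) = 6 - 0 = 6 + 0 = 6$)
$x{\left(-22 \right)} + m^{2}{\left(b{\left(2 \right)} \right)} = 6 + \left(9 \left(-7 + \frac{1}{2} \cdot 2\right)\right)^{2} = 6 + \left(9 \left(-7 + 1\right)\right)^{2} = 6 + \left(9 \left(-6\right)\right)^{2} = 6 + \left(-54\right)^{2} = 6 + 2916 = 2922$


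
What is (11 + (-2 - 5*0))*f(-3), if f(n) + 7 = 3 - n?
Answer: -9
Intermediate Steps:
f(n) = -4 - n (f(n) = -7 + (3 - n) = -4 - n)
(11 + (-2 - 5*0))*f(-3) = (11 + (-2 - 5*0))*(-4 - 1*(-3)) = (11 + (-2 + 0))*(-4 + 3) = (11 - 2)*(-1) = 9*(-1) = -9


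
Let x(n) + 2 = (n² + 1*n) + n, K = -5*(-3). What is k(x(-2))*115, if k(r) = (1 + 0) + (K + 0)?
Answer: 1840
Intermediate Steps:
K = 15
x(n) = -2 + n² + 2*n (x(n) = -2 + ((n² + 1*n) + n) = -2 + ((n² + n) + n) = -2 + ((n + n²) + n) = -2 + (n² + 2*n) = -2 + n² + 2*n)
k(r) = 16 (k(r) = (1 + 0) + (15 + 0) = 1 + 15 = 16)
k(x(-2))*115 = 16*115 = 1840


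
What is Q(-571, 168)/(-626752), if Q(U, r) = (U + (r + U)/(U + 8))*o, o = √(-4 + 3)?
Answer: 160535*I/176430688 ≈ 0.0009099*I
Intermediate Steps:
o = I (o = √(-1) = I ≈ 1.0*I)
Q(U, r) = I*(U + (U + r)/(8 + U)) (Q(U, r) = (U + (r + U)/(U + 8))*I = (U + (U + r)/(8 + U))*I = I*(U + (U + r)/(8 + U)))
Q(-571, 168)/(-626752) = (I*(168 + (-571)² + 9*(-571))/(8 - 571))/(-626752) = (I*(168 + 326041 - 5139)/(-563))*(-1/626752) = (I*(-1/563)*321070)*(-1/626752) = -321070*I/563*(-1/626752) = 160535*I/176430688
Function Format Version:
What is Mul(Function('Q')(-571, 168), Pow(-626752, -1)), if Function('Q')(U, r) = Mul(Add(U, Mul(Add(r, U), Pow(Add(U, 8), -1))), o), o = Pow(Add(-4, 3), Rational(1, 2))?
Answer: Mul(Rational(160535, 176430688), I) ≈ Mul(0.00090990, I)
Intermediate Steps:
o = I (o = Pow(-1, Rational(1, 2)) = I ≈ Mul(1.0000, I))
Function('Q')(U, r) = Mul(I, Add(U, Mul(Pow(Add(8, U), -1), Add(U, r)))) (Function('Q')(U, r) = Mul(Add(U, Mul(Add(r, U), Pow(Add(U, 8), -1))), I) = Mul(Add(U, Mul(Add(U, r), Pow(Add(8, U), -1))), I) = Mul(Add(U, Mul(Pow(Add(8, U), -1), Add(U, r))), I) = Mul(I, Add(U, Mul(Pow(Add(8, U), -1), Add(U, r)))))
Mul(Function('Q')(-571, 168), Pow(-626752, -1)) = Mul(Mul(I, Pow(Add(8, -571), -1), Add(168, Pow(-571, 2), Mul(9, -571))), Pow(-626752, -1)) = Mul(Mul(I, Pow(-563, -1), Add(168, 326041, -5139)), Rational(-1, 626752)) = Mul(Mul(I, Rational(-1, 563), 321070), Rational(-1, 626752)) = Mul(Mul(Rational(-321070, 563), I), Rational(-1, 626752)) = Mul(Rational(160535, 176430688), I)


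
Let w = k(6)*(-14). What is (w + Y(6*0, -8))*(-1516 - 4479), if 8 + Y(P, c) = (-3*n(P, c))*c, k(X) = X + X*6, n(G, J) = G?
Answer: 3573020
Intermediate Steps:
k(X) = 7*X (k(X) = X + 6*X = 7*X)
w = -588 (w = (7*6)*(-14) = 42*(-14) = -588)
Y(P, c) = -8 - 3*P*c (Y(P, c) = -8 + (-3*P)*c = -8 - 3*P*c)
(w + Y(6*0, -8))*(-1516 - 4479) = (-588 + (-8 - 3*6*0*(-8)))*(-1516 - 4479) = (-588 + (-8 - 3*0*(-8)))*(-5995) = (-588 + (-8 + 0))*(-5995) = (-588 - 8)*(-5995) = -596*(-5995) = 3573020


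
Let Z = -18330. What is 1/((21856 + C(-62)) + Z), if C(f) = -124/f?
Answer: 1/3528 ≈ 0.00028345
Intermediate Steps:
1/((21856 + C(-62)) + Z) = 1/((21856 - 124/(-62)) - 18330) = 1/((21856 - 124*(-1/62)) - 18330) = 1/((21856 + 2) - 18330) = 1/(21858 - 18330) = 1/3528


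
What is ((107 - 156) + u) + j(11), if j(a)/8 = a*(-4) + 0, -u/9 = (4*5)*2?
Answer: -761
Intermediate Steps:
u = -360 (u = -9*4*5*2 = -180*2 = -9*40 = -360)
j(a) = -32*a (j(a) = 8*(a*(-4) + 0) = 8*(-4*a + 0) = 8*(-4*a) = -32*a)
((107 - 156) + u) + j(11) = ((107 - 156) - 360) - 32*11 = (-49 - 360) - 352 = -409 - 352 = -761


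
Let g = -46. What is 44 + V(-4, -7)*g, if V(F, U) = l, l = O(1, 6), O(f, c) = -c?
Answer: 320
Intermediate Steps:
l = -6 (l = -1*6 = -6)
V(F, U) = -6
44 + V(-4, -7)*g = 44 - 6*(-46) = 44 + 276 = 320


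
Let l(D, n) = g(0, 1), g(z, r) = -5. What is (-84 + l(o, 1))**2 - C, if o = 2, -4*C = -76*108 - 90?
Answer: 11693/2 ≈ 5846.5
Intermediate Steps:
C = 4149/2 (C = -(-76*108 - 90)/4 = -(-8208 - 90)/4 = -1/4*(-8298) = 4149/2 ≈ 2074.5)
l(D, n) = -5
(-84 + l(o, 1))**2 - C = (-84 - 5)**2 - 1*4149/2 = (-89)**2 - 4149/2 = 7921 - 4149/2 = 11693/2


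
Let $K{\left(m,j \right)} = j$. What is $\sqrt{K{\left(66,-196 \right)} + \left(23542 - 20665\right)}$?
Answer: $\sqrt{2681} \approx 51.778$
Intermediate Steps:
$\sqrt{K{\left(66,-196 \right)} + \left(23542 - 20665\right)} = \sqrt{-196 + \left(23542 - 20665\right)} = \sqrt{-196 + 2877} = \sqrt{2681}$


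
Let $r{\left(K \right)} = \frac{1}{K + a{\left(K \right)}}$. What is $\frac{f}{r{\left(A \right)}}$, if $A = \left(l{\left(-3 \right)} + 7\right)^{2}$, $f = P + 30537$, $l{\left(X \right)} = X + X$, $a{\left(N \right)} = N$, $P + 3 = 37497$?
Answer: $136062$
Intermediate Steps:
$P = 37494$ ($P = -3 + 37497 = 37494$)
$l{\left(X \right)} = 2 X$
$f = 68031$ ($f = 37494 + 30537 = 68031$)
$A = 1$ ($A = \left(2 \left(-3\right) + 7\right)^{2} = \left(-6 + 7\right)^{2} = 1^{2} = 1$)
$r{\left(K \right)} = \frac{1}{2 K}$ ($r{\left(K \right)} = \frac{1}{K + K} = \frac{1}{2 K}$)
$\frac{f}{r{\left(A \right)}} = \frac{68031}{\frac{1}{2} \cdot 1^{-1}} = \frac{68031}{\frac{1}{2} \cdot 1} = 68031 \frac{1}{\frac{1}{2}} = 68031 \cdot 2 = 136062$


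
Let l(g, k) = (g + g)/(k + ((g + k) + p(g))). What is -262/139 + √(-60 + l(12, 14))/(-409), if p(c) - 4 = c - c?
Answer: -262/139 - I*√7194/4499 ≈ -1.8849 - 0.018853*I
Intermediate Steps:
p(c) = 4 (p(c) = 4 + (c - c) = 4 + 0 = 4)
l(g, k) = 2*g/(4 + g + 2*k) (l(g, k) = (g + g)/(k + ((g + k) + 4)) = (2*g)/(k + (4 + g + k)) = (2*g)/(4 + g + 2*k) = 2*g/(4 + g + 2*k))
-262/139 + √(-60 + l(12, 14))/(-409) = -262/139 + √(-60 + 2*12/(4 + 12 + 2*14))/(-409) = -262*1/139 + √(-60 + 2*12/(4 + 12 + 28))*(-1/409) = -262/139 + √(-60 + 2*12/44)*(-1/409) = -262/139 + √(-60 + 2*12*(1/44))*(-1/409) = -262/139 + √(-60 + 6/11)*(-1/409) = -262/139 + √(-654/11)*(-1/409) = -262/139 + (I*√7194/11)*(-1/409) = -262/139 - I*√7194/4499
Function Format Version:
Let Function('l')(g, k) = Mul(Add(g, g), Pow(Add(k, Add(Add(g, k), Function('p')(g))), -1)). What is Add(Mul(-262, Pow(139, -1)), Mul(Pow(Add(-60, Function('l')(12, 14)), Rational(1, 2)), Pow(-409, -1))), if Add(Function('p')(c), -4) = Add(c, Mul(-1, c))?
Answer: Add(Rational(-262, 139), Mul(Rational(-1, 4499), I, Pow(7194, Rational(1, 2)))) ≈ Add(-1.8849, Mul(-0.018853, I))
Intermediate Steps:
Function('p')(c) = 4 (Function('p')(c) = Add(4, Add(c, Mul(-1, c))) = Add(4, 0) = 4)
Function('l')(g, k) = Mul(2, g, Pow(Add(4, g, Mul(2, k)), -1)) (Function('l')(g, k) = Mul(Add(g, g), Pow(Add(k, Add(Add(g, k), 4)), -1)) = Mul(Mul(2, g), Pow(Add(k, Add(4, g, k)), -1)) = Mul(Mul(2, g), Pow(Add(4, g, Mul(2, k)), -1)) = Mul(2, g, Pow(Add(4, g, Mul(2, k)), -1)))
Add(Mul(-262, Pow(139, -1)), Mul(Pow(Add(-60, Function('l')(12, 14)), Rational(1, 2)), Pow(-409, -1))) = Add(Mul(-262, Pow(139, -1)), Mul(Pow(Add(-60, Mul(2, 12, Pow(Add(4, 12, Mul(2, 14)), -1))), Rational(1, 2)), Pow(-409, -1))) = Add(Mul(-262, Rational(1, 139)), Mul(Pow(Add(-60, Mul(2, 12, Pow(Add(4, 12, 28), -1))), Rational(1, 2)), Rational(-1, 409))) = Add(Rational(-262, 139), Mul(Pow(Add(-60, Mul(2, 12, Pow(44, -1))), Rational(1, 2)), Rational(-1, 409))) = Add(Rational(-262, 139), Mul(Pow(Add(-60, Mul(2, 12, Rational(1, 44))), Rational(1, 2)), Rational(-1, 409))) = Add(Rational(-262, 139), Mul(Pow(Add(-60, Rational(6, 11)), Rational(1, 2)), Rational(-1, 409))) = Add(Rational(-262, 139), Mul(Pow(Rational(-654, 11), Rational(1, 2)), Rational(-1, 409))) = Add(Rational(-262, 139), Mul(Mul(Rational(1, 11), I, Pow(7194, Rational(1, 2))), Rational(-1, 409))) = Add(Rational(-262, 139), Mul(Rational(-1, 4499), I, Pow(7194, Rational(1, 2))))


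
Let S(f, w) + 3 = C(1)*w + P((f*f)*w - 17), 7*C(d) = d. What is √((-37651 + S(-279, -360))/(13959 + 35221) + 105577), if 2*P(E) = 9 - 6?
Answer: 3*√55610496724818/68852 ≈ 324.92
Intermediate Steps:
C(d) = d/7
P(E) = 3/2 (P(E) = (9 - 6)/2 = (½)*3 = 3/2)
S(f, w) = -3/2 + w/7 (S(f, w) = -3 + (((⅐)*1)*w + 3/2) = -3 + (w/7 + 3/2) = -3 + (3/2 + w/7) = -3/2 + w/7)
√((-37651 + S(-279, -360))/(13959 + 35221) + 105577) = √((-37651 + (-3/2 + (⅐)*(-360)))/(13959 + 35221) + 105577) = √((-37651 + (-3/2 - 360/7))/49180 + 105577) = √((-37651 - 741/14)*(1/49180) + 105577) = √(-527855/14*1/49180 + 105577) = √(-105571/137704 + 105577) = √(14538269637/137704) = 3*√55610496724818/68852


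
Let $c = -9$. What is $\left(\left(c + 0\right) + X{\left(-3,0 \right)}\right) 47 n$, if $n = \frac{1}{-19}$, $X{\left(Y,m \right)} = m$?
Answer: $\frac{423}{19} \approx 22.263$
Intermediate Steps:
$n = - \frac{1}{19} \approx -0.052632$
$\left(\left(c + 0\right) + X{\left(-3,0 \right)}\right) 47 n = \left(\left(-9 + 0\right) + 0\right) 47 \left(- \frac{1}{19}\right) = \left(-9 + 0\right) 47 \left(- \frac{1}{19}\right) = \left(-9\right) 47 \left(- \frac{1}{19}\right) = \left(-423\right) \left(- \frac{1}{19}\right) = \frac{423}{19}$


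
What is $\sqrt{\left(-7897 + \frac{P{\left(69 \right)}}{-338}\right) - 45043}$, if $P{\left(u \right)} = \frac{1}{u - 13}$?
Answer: $\frac{i \sqrt{7014338247}}{364} \approx 230.09 i$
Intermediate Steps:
$P{\left(u \right)} = \frac{1}{-13 + u}$
$\sqrt{\left(-7897 + \frac{P{\left(69 \right)}}{-338}\right) - 45043} = \sqrt{\left(-7897 + \frac{1}{\left(-13 + 69\right) \left(-338\right)}\right) - 45043} = \sqrt{\left(-7897 + \frac{1}{56} \left(- \frac{1}{338}\right)\right) - 45043} = \sqrt{\left(-7897 - \frac{1}{18928}\right) - 45043} = \sqrt{- \frac{149474417}{18928} - 45043} = \sqrt{- \frac{1002048321}{18928}} = \frac{i \sqrt{7014338247}}{364}$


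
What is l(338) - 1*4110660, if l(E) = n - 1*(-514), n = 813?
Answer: -4109333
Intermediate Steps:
l(E) = 1327 (l(E) = 813 - 1*(-514) = 813 + 514 = 1327)
l(338) - 1*4110660 = 1327 - 1*4110660 = 1327 - 4110660 = -4109333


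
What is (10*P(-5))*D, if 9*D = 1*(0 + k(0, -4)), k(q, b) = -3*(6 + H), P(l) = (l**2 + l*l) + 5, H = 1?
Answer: -3850/3 ≈ -1283.3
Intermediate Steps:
P(l) = 5 + 2*l**2 (P(l) = (l**2 + l**2) + 5 = 2*l**2 + 5 = 5 + 2*l**2)
k(q, b) = -21 (k(q, b) = -3*(6 + 1) = -3*7 = -21)
D = -7/3 (D = (1*(0 - 21))/9 = (1*(-21))/9 = (1/9)*(-21) = -7/3 ≈ -2.3333)
(10*P(-5))*D = (10*(5 + 2*(-5)**2))*(-7/3) = (10*(5 + 2*25))*(-7/3) = (10*(5 + 50))*(-7/3) = (10*55)*(-7/3) = 550*(-7/3) = -3850/3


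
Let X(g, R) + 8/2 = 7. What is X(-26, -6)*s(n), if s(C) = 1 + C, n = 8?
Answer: 27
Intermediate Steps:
X(g, R) = 3 (X(g, R) = -4 + 7 = 3)
X(-26, -6)*s(n) = 3*(1 + 8) = 3*9 = 27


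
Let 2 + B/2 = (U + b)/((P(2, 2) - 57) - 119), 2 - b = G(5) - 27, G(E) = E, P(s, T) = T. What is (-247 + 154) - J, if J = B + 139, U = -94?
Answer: -19906/87 ≈ -228.80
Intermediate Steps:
b = 24 (b = 2 - (5 - 27) = 2 - 1*(-22) = 2 + 22 = 24)
B = -278/87 (B = -4 + 2*((-94 + 24)/((2 - 57) - 119)) = -4 + 2*(-70/(-55 - 119)) = -4 + 2*(-70/(-174)) = -4 + 2*(-70*(-1/174)) = -4 + 2*(35/87) = -4 + 70/87 = -278/87 ≈ -3.1954)
J = 11815/87 (J = -278/87 + 139 = 11815/87 ≈ 135.80)
(-247 + 154) - J = (-247 + 154) - 1*11815/87 = -93 - 11815/87 = -19906/87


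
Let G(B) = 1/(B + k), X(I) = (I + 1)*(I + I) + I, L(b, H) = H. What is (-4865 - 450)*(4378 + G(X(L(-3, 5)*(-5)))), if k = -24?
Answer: -26782704885/1151 ≈ -2.3269e+7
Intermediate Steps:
X(I) = I + 2*I*(1 + I) (X(I) = (1 + I)*(2*I) + I = 2*I*(1 + I) + I = I + 2*I*(1 + I))
G(B) = 1/(-24 + B) (G(B) = 1/(B - 24) = 1/(-24 + B))
(-4865 - 450)*(4378 + G(X(L(-3, 5)*(-5)))) = (-4865 - 450)*(4378 + 1/(-24 + (5*(-5))*(3 + 2*(5*(-5))))) = -5315*(4378 + 1/(-24 - 25*(3 + 2*(-25)))) = -5315*(4378 + 1/(-24 - 25*(3 - 50))) = -5315*(4378 + 1/(-24 - 25*(-47))) = -5315*(4378 + 1/(-24 + 1175)) = -5315*(4378 + 1/1151) = -5315*5039079/1151 = -26782704885/1151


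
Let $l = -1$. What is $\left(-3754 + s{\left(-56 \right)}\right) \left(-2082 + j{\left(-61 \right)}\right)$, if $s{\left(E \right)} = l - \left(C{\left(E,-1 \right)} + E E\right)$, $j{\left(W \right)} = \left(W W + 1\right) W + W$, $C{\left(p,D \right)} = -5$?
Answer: $1578167910$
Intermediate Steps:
$j{\left(W \right)} = W + W \left(1 + W^{2}\right)$ ($j{\left(W \right)} = \left(W^{2} + 1\right) W + W = \left(1 + W^{2}\right) W + W = W \left(1 + W^{2}\right) + W = W + W \left(1 + W^{2}\right)$)
$s{\left(E \right)} = 4 - E^{2}$ ($s{\left(E \right)} = -1 - \left(-5 + E E\right) = -1 - \left(-5 + E^{2}\right) = 4 - E^{2}$)
$\left(-3754 + s{\left(-56 \right)}\right) \left(-2082 + j{\left(-61 \right)}\right) = \left(-3754 + \left(4 - \left(-56\right)^{2}\right)\right) \left(-2082 - 61 \left(2 + \left(-61\right)^{2}\right)\right) = \left(-3754 + \left(4 - 3136\right)\right) \left(-2082 - 61 \left(2 + 3721\right)\right) = \left(-3754 + \left(4 - 3136\right)\right) \left(-2082 - 227103\right) = \left(-3754 - 3132\right) \left(-2082 - 227103\right) = \left(-6886\right) \left(-229185\right) = 1578167910$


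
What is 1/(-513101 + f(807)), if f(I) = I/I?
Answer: -1/513100 ≈ -1.9489e-6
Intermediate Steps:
f(I) = 1
1/(-513101 + f(807)) = 1/(-513101 + 1) = 1/(-513100) = -1/513100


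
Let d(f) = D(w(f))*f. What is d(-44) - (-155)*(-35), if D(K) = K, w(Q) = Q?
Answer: -3489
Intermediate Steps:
d(f) = f**2 (d(f) = f*f = f**2)
d(-44) - (-155)*(-35) = (-44)**2 - (-155)*(-35) = 1936 - 1*5425 = 1936 - 5425 = -3489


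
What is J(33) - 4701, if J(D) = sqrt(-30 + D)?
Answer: -4701 + sqrt(3) ≈ -4699.3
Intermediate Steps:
J(33) - 4701 = sqrt(-30 + 33) - 4701 = sqrt(3) - 4701 = -4701 + sqrt(3)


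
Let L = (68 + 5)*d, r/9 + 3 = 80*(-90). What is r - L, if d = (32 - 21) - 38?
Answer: -62856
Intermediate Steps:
r = -64827 (r = -27 + 9*(80*(-90)) = -27 + 9*(-7200) = -27 - 64800 = -64827)
d = -27 (d = 11 - 38 = -27)
L = -1971 (L = (68 + 5)*(-27) = 73*(-27) = -1971)
r - L = -64827 - 1*(-1971) = -64827 + 1971 = -62856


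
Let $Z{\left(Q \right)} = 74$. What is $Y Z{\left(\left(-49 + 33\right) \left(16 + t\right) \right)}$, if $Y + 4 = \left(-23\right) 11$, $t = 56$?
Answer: $-19018$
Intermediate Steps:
$Y = -257$ ($Y = -4 - 253 = -257$)
$Y Z{\left(\left(-49 + 33\right) \left(16 + t\right) \right)} = \left(-257\right) 74 = -19018$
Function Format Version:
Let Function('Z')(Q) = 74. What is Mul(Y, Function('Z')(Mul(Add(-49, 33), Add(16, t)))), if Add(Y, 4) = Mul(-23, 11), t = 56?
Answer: -19018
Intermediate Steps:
Y = -257 (Y = Add(-4, Mul(-23, 11)) = Add(-4, -253) = -257)
Mul(Y, Function('Z')(Mul(Add(-49, 33), Add(16, t)))) = Mul(-257, 74) = -19018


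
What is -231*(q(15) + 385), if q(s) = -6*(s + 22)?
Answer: -37653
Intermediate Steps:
q(s) = -132 - 6*s (q(s) = -6*(22 + s) = -132 - 6*s)
-231*(q(15) + 385) = -231*((-132 - 6*15) + 385) = -231*((-132 - 90) + 385) = -231*(-222 + 385) = -231*163 = -37653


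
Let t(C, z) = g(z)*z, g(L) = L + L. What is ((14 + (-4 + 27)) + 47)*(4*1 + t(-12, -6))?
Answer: 6384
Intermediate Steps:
g(L) = 2*L
t(C, z) = 2*z² (t(C, z) = (2*z)*z = 2*z²)
((14 + (-4 + 27)) + 47)*(4*1 + t(-12, -6)) = ((14 + (-4 + 27)) + 47)*(4*1 + 2*(-6)²) = ((14 + 23) + 47)*(4 + 2*36) = (37 + 47)*(4 + 72) = 84*76 = 6384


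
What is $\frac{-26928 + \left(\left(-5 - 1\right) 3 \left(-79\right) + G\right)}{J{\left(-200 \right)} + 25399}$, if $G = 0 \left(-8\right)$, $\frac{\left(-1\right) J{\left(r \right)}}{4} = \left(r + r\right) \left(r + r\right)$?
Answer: $\frac{218}{5253} \approx 0.0415$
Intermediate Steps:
$J{\left(r \right)} = - 16 r^{2}$ ($J{\left(r \right)} = - 4 \left(r + r\right) \left(r + r\right) = - 4 \cdot 2 r 2 r = - 4 \cdot 4 r^{2} = - 16 r^{2}$)
$G = 0$
$\frac{-26928 + \left(\left(-5 - 1\right) 3 \left(-79\right) + G\right)}{J{\left(-200 \right)} + 25399} = \frac{-26928 + \left(\left(-5 - 1\right) 3 \left(-79\right) + 0\right)}{- 16 \left(-200\right)^{2} + 25399} = \frac{-26928 + \left(\left(-6\right) 3 \left(-79\right) + 0\right)}{\left(-16\right) 40000 + 25399} = \frac{-26928 + \left(\left(-18\right) \left(-79\right) + 0\right)}{-640000 + 25399} = \frac{-26928 + \left(1422 + 0\right)}{-614601} = \left(-26928 + 1422\right) \left(- \frac{1}{614601}\right) = \left(-25506\right) \left(- \frac{1}{614601}\right) = \frac{218}{5253}$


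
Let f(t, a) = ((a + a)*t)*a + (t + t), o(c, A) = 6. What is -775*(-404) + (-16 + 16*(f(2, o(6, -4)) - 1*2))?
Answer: 315420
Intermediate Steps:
f(t, a) = 2*t + 2*t*a² (f(t, a) = ((2*a)*t)*a + 2*t = (2*a*t)*a + 2*t = 2*t*a² + 2*t = 2*t + 2*t*a²)
-775*(-404) + (-16 + 16*(f(2, o(6, -4)) - 1*2)) = -775*(-404) + (-16 + 16*(2*2*(1 + 6²) - 1*2)) = 313100 + (-16 + 16*(2*2*(1 + 36) - 2)) = 313100 + (-16 + 16*(2*2*37 - 2)) = 313100 + (-16 + 16*(148 - 2)) = 313100 + (-16 + 16*146) = 313100 + (-16 + 2336) = 313100 + 2320 = 315420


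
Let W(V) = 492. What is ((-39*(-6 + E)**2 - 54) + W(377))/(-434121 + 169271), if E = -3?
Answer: 2721/264850 ≈ 0.010274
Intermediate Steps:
((-39*(-6 + E)**2 - 54) + W(377))/(-434121 + 169271) = ((-39*(-6 - 3)**2 - 54) + 492)/(-434121 + 169271) = ((-39*(-9)**2 - 54) + 492)/(-264850) = ((-39*81 - 54) + 492)*(-1/264850) = ((-3159 - 54) + 492)*(-1/264850) = (-3213 + 492)*(-1/264850) = -2721*(-1/264850) = 2721/264850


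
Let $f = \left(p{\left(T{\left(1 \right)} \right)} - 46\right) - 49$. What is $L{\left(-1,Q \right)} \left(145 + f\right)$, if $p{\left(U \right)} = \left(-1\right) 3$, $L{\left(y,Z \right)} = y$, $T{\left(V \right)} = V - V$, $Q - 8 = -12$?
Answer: $-47$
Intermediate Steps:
$Q = -4$ ($Q = 8 - 12 = -4$)
$T{\left(V \right)} = 0$
$p{\left(U \right)} = -3$
$f = -98$ ($f = \left(-3 - 46\right) - 49 = -49 - 49 = -98$)
$L{\left(-1,Q \right)} \left(145 + f\right) = - (145 - 98) = \left(-1\right) 47 = -47$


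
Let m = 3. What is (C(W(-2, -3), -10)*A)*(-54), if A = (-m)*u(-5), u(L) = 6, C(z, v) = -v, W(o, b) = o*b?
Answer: 9720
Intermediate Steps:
W(o, b) = b*o
A = -18 (A = -1*3*6 = -3*6 = -18)
(C(W(-2, -3), -10)*A)*(-54) = (-1*(-10)*(-18))*(-54) = (10*(-18))*(-54) = -180*(-54) = 9720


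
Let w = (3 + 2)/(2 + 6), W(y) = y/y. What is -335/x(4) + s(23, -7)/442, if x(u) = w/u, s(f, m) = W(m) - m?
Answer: -473820/221 ≈ -2144.0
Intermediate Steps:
W(y) = 1
w = 5/8 ≈ 0.62500
s(f, m) = 1 - m
x(u) = 5/(8*u)
-335/x(4) + s(23, -7)/442 = -335/((5/8)/4) + (1 - 1*(-7))/442 = -335/((5/8)*(1/4)) + (1 + 7)*(1/442) = -335/5/32 + 8*(1/442) = -335*32/5 + 4/221 = -2144 + 4/221 = -473820/221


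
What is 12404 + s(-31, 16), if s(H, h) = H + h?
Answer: 12389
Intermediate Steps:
12404 + s(-31, 16) = 12404 + (-31 + 16) = 12404 - 15 = 12389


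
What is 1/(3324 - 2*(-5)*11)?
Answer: 1/3434 ≈ 0.00029121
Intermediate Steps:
1/(3324 - 2*(-5)*11) = 1/(3324 + 10*11) = 1/(3324 + 110) = 1/3434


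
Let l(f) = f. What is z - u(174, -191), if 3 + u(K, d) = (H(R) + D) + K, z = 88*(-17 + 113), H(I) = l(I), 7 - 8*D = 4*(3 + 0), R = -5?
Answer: 66261/8 ≈ 8282.6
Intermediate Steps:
D = -5/8 (D = 7/8 - (3 + 0)/2 = 7/8 - 3/2 = -5/8 ≈ -0.62500)
H(I) = I
z = 8448 (z = 88*96 = 8448)
u(K, d) = -69/8 + K (u(K, d) = -3 + ((-5 - 5/8) + K) = -3 + (-45/8 + K) = -69/8 + K)
z - u(174, -191) = 8448 - (-69/8 + 174) = 8448 - 1*1323/8 = 8448 - 1323/8 = 66261/8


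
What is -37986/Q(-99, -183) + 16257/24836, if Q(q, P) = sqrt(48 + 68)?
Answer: 16257/24836 - 18993*sqrt(29)/29 ≈ -3526.3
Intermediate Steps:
Q(q, P) = 2*sqrt(29) (Q(q, P) = sqrt(116) = 2*sqrt(29))
-37986/Q(-99, -183) + 16257/24836 = -37986*sqrt(29)/58 + 16257/24836 = -18993*sqrt(29)/29 + 16257*(1/24836) = -18993*sqrt(29)/29 + 16257/24836 = 16257/24836 - 18993*sqrt(29)/29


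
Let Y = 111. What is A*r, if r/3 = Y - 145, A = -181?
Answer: 18462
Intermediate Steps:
r = -102 (r = 3*(111 - 145) = 3*(-34) = -102)
A*r = -181*(-102) = 18462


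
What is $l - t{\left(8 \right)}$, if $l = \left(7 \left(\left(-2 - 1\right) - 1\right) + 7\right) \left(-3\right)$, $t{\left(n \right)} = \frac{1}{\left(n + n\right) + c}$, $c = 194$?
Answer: $\frac{13229}{210} \approx 62.995$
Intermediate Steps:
$t{\left(n \right)} = \frac{1}{194 + 2 n}$ ($t{\left(n \right)} = \frac{1}{\left(n + n\right) + 194} = \frac{1}{2 n + 194} = \frac{1}{194 + 2 n}$)
$l = 63$ ($l = \left(7 \left(-3 - 1\right) + 7\right) \left(-3\right) = \left(7 \left(-4\right) + 7\right) \left(-3\right) = \left(-28 + 7\right) \left(-3\right) = \left(-21\right) \left(-3\right) = 63$)
$l - t{\left(8 \right)} = 63 - \frac{1}{2 \left(97 + 8\right)} = 63 - \frac{1}{2 \cdot 105} = 63 - \frac{1}{2} \cdot \frac{1}{105} = 63 - \frac{1}{210} = \frac{13229}{210}$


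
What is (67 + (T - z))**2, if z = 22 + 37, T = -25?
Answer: 289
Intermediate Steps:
z = 59
(67 + (T - z))**2 = (67 + (-25 - 1*59))**2 = (67 + (-25 - 59))**2 = (67 - 84)**2 = (-17)**2 = 289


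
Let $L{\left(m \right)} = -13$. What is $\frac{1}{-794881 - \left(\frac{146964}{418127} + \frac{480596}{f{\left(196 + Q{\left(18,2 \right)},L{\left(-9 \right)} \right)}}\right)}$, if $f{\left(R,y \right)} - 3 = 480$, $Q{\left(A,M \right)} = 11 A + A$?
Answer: $- \frac{201955341}{160731484556725} \approx -1.2565 \cdot 10^{-6}$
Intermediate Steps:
$Q{\left(A,M \right)} = 12 A$
$f{\left(R,y \right)} = 483$ ($f{\left(R,y \right)} = 3 + 480 = 483$)
$\frac{1}{-794881 - \left(\frac{146964}{418127} + \frac{480596}{f{\left(196 + Q{\left(18,2 \right)},L{\left(-9 \right)} \right)}}\right)} = \frac{1}{-794881 - \left(\frac{146964}{418127} + \frac{480596}{483}\right)} = \frac{1}{-794881 - \frac{201021147304}{201955341}} = \frac{1}{- \frac{160731484556725}{201955341}} = - \frac{201955341}{160731484556725}$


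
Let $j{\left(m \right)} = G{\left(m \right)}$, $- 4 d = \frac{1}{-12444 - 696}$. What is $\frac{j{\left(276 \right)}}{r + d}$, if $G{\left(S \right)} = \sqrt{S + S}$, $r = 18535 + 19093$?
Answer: $\frac{105120 \sqrt{138}}{1977727681} \approx 0.00062439$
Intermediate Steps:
$r = 37628$
$G{\left(S \right)} = \sqrt{2} \sqrt{S}$ ($G{\left(S \right)} = \sqrt{2 S} = \sqrt{2} \sqrt{S}$)
$d = \frac{1}{52560}$ ($d = - \frac{1}{4 \left(-12444 - 696\right)} = - \frac{1}{4 \left(-13140\right)} = \left(- \frac{1}{4}\right) \left(- \frac{1}{13140}\right) = \frac{1}{52560} \approx 1.9026 \cdot 10^{-5}$)
$j{\left(m \right)} = \sqrt{2} \sqrt{m}$
$\frac{j{\left(276 \right)}}{r + d} = \frac{\sqrt{2} \sqrt{276}}{37628 + \frac{1}{52560}} = \frac{\sqrt{2} \cdot 2 \sqrt{69}}{\frac{1977727681}{52560}} = 2 \sqrt{138} \cdot \frac{52560}{1977727681} = \frac{105120 \sqrt{138}}{1977727681}$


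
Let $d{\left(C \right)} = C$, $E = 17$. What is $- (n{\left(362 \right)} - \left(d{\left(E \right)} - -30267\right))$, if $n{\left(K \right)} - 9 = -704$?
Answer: $30979$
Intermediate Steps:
$n{\left(K \right)} = -695$ ($n{\left(K \right)} = 9 - 704 = -695$)
$- (n{\left(362 \right)} - \left(d{\left(E \right)} - -30267\right)) = - (-695 - \left(17 - -30267\right)) = - (-695 - \left(17 + 30267\right)) = - (-695 - 30284) = \left(-1\right) \left(-30979\right) = 30979$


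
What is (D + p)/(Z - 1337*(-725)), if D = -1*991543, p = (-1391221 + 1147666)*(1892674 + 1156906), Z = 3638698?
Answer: -742741448443/4608023 ≈ -1.6118e+5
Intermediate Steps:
p = -742740456900 (p = -243555*3049580 = -742740456900)
D = -991543
(D + p)/(Z - 1337*(-725)) = (-991543 - 742740456900)/(3638698 - 1337*(-725)) = -742741448443/(3638698 + 969325) = -742741448443/4608023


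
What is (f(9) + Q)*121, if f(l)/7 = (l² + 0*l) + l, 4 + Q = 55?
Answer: 82401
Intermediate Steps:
Q = 51 (Q = -4 + 55 = 51)
f(l) = 7*l + 7*l² (f(l) = 7*((l² + 0*l) + l) = 7*((l² + 0) + l) = 7*(l² + l) = 7*(l + l²) = 7*l + 7*l²)
(f(9) + Q)*121 = (7*9*(1 + 9) + 51)*121 = (7*9*10 + 51)*121 = (630 + 51)*121 = 681*121 = 82401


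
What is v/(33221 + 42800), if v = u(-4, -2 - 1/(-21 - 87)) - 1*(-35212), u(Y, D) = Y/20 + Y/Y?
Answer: 176064/380105 ≈ 0.46320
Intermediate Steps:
u(Y, D) = 1 + Y/20 (u(Y, D) = Y*(1/20) + 1 = Y/20 + 1 = 1 + Y/20)
v = 176064/5 (v = (1 + (1/20)*(-4)) - 1*(-35212) = (1 - ⅕) + 35212 = ⅘ + 35212 = 176064/5 ≈ 35213.)
v/(33221 + 42800) = 176064/(5*(33221 + 42800)) = (176064/5)/76021 = (176064/5)*(1/76021) = 176064/380105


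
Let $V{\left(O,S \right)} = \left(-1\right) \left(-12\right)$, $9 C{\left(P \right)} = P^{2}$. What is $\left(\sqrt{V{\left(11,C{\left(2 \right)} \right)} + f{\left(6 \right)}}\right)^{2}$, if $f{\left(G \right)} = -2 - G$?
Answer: $4$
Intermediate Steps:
$C{\left(P \right)} = \frac{P^{2}}{9}$
$V{\left(O,S \right)} = 12$
$\left(\sqrt{V{\left(11,C{\left(2 \right)} \right)} + f{\left(6 \right)}}\right)^{2} = \left(\sqrt{12 - 8}\right)^{2} = \left(\sqrt{4}\right)^{2} = 2^{2} = 4$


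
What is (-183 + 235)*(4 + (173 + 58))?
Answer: 12220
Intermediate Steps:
(-183 + 235)*(4 + (173 + 58)) = 52*(4 + 231) = 52*235 = 12220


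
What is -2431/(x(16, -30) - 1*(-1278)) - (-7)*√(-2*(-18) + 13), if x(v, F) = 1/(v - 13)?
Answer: 13894/295 ≈ 47.098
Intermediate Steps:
x(v, F) = 1/(-13 + v)
-2431/(x(16, -30) - 1*(-1278)) - (-7)*√(-2*(-18) + 13) = -2431/(1/(-13 + 16) - 1*(-1278)) - (-7)*√(-2*(-18) + 13) = -2431/(1/3 + 1278) - (-7)*√(36 + 13) = -2431/(⅓ + 1278) - (-7)*√49 = -2431/3835/3 - (-7)*7 = -2431*3/3835 - 1*(-49) = -561/295 + 49 = 13894/295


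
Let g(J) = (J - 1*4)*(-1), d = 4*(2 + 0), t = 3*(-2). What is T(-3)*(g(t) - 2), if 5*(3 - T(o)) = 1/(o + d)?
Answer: 592/25 ≈ 23.680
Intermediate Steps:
t = -6
d = 8 (d = 4*2 = 8)
T(o) = 3 - 1/(5*(8 + o)) (T(o) = 3 - 1/(5*(o + 8)) = 3 - 1/(5*(8 + o)))
g(J) = 4 - J (g(J) = (J - 4)*(-1) = (-4 + J)*(-1) = 4 - J)
T(-3)*(g(t) - 2) = ((119 + 15*(-3))/(5*(8 - 3)))*((4 - 1*(-6)) - 2) = ((⅕)*(119 - 45)/5)*((4 + 6) - 2) = ((⅕)*(⅕)*74)*(10 - 2) = (74/25)*8 = 592/25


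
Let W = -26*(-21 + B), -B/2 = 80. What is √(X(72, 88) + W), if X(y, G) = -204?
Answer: √4502 ≈ 67.097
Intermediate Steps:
B = -160 (B = -2*80 = -160)
W = 4706 (W = -26*(-21 - 160) = -26*(-181) = 4706)
√(X(72, 88) + W) = √(-204 + 4706) = √4502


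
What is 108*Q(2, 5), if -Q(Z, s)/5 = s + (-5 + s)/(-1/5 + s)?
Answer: -2700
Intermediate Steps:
Q(Z, s) = -5*s - 5*(-5 + s)/(-⅕ + s) (Q(Z, s) = -5*(s + (-5 + s)/(-1/5 + s)) = -5*(s + (-5 + s)/(-1*⅕ + s)) = -5*(s + (-5 + s)/(-⅕ + s)) = -5*s - 5*(-5 + s)/(-⅕ + s))
108*Q(2, 5) = 108*(5*(25 - 5*5² - 4*5)/(-1 + 5*5)) = 108*(5*(25 - 5*25 - 20)/(-1 + 25)) = 108*(5*(25 - 125 - 20)/24) = 108*(5*(1/24)*(-120)) = 108*(-25) = -2700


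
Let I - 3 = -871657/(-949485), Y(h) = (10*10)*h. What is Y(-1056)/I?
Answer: -569691000/21137 ≈ -26952.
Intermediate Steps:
Y(h) = 100*h
I = 3720112/949485 (I = 3 - 871657/(-949485) = 3 - 871657*(-1/949485) = 3 + 871657/949485 = 3720112/949485 ≈ 3.9180)
Y(-1056)/I = (100*(-1056))/(3720112/949485) = -105600*949485/3720112 = -569691000/21137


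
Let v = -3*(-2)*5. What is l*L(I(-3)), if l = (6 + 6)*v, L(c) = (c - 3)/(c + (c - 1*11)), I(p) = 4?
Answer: -120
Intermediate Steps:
v = 30 (v = 6*5 = 30)
L(c) = (-3 + c)/(-11 + 2*c) (L(c) = (-3 + c)/(c + (c - 11)) = (-3 + c)/(c + (-11 + c)) = (-3 + c)/(-11 + 2*c))
l = 360 (l = (6 + 6)*30 = 12*30 = 360)
l*L(I(-3)) = 360*((-3 + 4)/(-11 + 2*4)) = 360*(1/(-11 + 8)) = 360*(1/(-3)) = 360*(-⅓*1) = 360*(-⅓) = -120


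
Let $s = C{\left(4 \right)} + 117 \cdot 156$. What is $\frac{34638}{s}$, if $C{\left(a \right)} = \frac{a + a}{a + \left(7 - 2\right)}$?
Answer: $\frac{155871}{82138} \approx 1.8977$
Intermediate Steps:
$C{\left(a \right)} = \frac{2 a}{5 + a}$ ($C{\left(a \right)} = \frac{2 a}{a + 5} = \frac{2 a}{5 + a}$)
$s = \frac{164276}{9}$ ($s = 2 \cdot 4 \frac{1}{5 + 4} + 117 \cdot 156 = 2 \cdot 4 \cdot \frac{1}{9} + 18252 = \frac{8}{9} + 18252 = \frac{164276}{9} \approx 18253.0$)
$\frac{34638}{s} = \frac{34638}{\frac{164276}{9}} = 34638 \cdot \frac{9}{164276} = \frac{155871}{82138}$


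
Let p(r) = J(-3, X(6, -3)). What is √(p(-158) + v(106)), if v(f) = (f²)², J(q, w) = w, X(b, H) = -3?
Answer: √126247693 ≈ 11236.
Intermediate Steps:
p(r) = -3
v(f) = f⁴
√(p(-158) + v(106)) = √(-3 + 106⁴) = √(-3 + 126247696) = √126247693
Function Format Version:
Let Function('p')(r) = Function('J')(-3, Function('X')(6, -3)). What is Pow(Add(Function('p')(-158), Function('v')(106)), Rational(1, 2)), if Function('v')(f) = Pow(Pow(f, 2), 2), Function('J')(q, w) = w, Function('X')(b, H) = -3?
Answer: Pow(126247693, Rational(1, 2)) ≈ 11236.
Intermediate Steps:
Function('p')(r) = -3
Function('v')(f) = Pow(f, 4)
Pow(Add(Function('p')(-158), Function('v')(106)), Rational(1, 2)) = Pow(Add(-3, Pow(106, 4)), Rational(1, 2)) = Pow(Add(-3, 126247696), Rational(1, 2)) = Pow(126247693, Rational(1, 2))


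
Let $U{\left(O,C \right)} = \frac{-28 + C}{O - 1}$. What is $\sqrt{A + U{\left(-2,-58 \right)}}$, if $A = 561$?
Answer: $\frac{\sqrt{5307}}{3} \approx 24.283$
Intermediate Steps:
$U{\left(O,C \right)} = \frac{-28 + C}{-1 + O}$
$\sqrt{A + U{\left(-2,-58 \right)}} = \sqrt{561 + \frac{-28 - 58}{-1 - 2}} = \sqrt{561 + \frac{1}{-3} \left(-86\right)} = \sqrt{561 - - \frac{86}{3}} = \sqrt{561 + \frac{86}{3}} = \sqrt{\frac{1769}{3}} = \frac{\sqrt{5307}}{3}$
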